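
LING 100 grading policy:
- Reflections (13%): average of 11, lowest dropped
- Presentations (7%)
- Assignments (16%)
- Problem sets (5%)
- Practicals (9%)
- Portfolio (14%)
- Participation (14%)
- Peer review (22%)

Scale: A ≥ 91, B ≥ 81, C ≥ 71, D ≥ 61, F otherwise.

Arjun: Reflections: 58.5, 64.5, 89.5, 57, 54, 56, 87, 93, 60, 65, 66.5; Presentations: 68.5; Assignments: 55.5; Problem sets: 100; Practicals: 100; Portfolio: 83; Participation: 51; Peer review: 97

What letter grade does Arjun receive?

C

Reflections: drop 54 → average of remaining 10 = 697/10 = 69.7
Weighted total:
  Reflections 69.7 × 0.13 = 9.061
  Presentations 68.5 × 0.07 = 4.795
  Assignments 55.5 × 0.16 = 8.88
  Problem sets 100 × 0.05 = 5
  Practicals 100 × 0.09 = 9
  Portfolio 83 × 0.14 = 11.62
  Participation 51 × 0.14 = 7.14
  Peer review 97 × 0.22 = 21.34
Sum = 76.836
76.836 is ≥ 71 and < 81 → C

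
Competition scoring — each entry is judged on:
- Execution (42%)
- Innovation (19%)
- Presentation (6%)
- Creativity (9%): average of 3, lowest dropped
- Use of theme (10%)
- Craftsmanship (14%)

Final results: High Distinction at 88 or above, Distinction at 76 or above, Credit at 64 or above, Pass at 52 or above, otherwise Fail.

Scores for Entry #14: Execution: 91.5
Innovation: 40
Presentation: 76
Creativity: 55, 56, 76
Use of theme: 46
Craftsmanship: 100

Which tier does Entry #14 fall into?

Credit

Creativity: drop 55 → average of remaining 2 = 132/2 = 66
Weighted total:
  Execution 91.5 × 0.42 = 38.43
  Innovation 40 × 0.19 = 7.6
  Presentation 76 × 0.06 = 4.56
  Creativity 66 × 0.09 = 5.94
  Use of theme 46 × 0.1 = 4.6
  Craftsmanship 100 × 0.14 = 14
Sum = 75.13
75.13 is ≥ 64 and < 76 → Credit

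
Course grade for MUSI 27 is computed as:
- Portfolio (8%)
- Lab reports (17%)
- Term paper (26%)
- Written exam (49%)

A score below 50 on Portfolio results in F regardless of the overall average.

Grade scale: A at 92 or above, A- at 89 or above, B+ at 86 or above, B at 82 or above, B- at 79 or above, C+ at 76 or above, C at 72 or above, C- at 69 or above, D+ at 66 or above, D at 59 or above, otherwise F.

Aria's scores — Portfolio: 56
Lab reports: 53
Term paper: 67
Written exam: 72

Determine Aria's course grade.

Portfolio score 56 ≥ 50: minimum met.
Weighted total:
  Portfolio 56 × 0.08 = 4.48
  Lab reports 53 × 0.17 = 9.01
  Term paper 67 × 0.26 = 17.42
  Written exam 72 × 0.49 = 35.28
Sum = 66.19
66.19 is ≥ 66 and < 69 → D+

D+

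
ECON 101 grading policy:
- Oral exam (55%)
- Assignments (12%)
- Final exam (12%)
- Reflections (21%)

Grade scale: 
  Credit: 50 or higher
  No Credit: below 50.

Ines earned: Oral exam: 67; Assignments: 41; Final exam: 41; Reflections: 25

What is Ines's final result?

Credit

Weighted total:
  Oral exam 67 × 0.55 = 36.85
  Assignments 41 × 0.12 = 4.92
  Final exam 41 × 0.12 = 4.92
  Reflections 25 × 0.21 = 5.25
Sum = 51.94
51.94 ≥ 50 → Credit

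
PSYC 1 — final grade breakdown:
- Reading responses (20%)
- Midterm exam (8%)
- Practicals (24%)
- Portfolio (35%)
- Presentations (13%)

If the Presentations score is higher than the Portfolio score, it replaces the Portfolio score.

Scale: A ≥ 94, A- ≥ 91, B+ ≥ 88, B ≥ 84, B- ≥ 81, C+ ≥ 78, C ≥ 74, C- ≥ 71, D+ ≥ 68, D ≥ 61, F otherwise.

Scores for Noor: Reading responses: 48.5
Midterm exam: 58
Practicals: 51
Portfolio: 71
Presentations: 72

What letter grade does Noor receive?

D

Presentations (72) > Portfolio (71), so Portfolio counts as 72.
Weighted total:
  Reading responses 48.5 × 0.2 = 9.7
  Midterm exam 58 × 0.08 = 4.64
  Practicals 51 × 0.24 = 12.24
  Portfolio 72 × 0.35 = 25.2
  Presentations 72 × 0.13 = 9.36
Sum = 61.14
61.14 is ≥ 61 and < 68 → D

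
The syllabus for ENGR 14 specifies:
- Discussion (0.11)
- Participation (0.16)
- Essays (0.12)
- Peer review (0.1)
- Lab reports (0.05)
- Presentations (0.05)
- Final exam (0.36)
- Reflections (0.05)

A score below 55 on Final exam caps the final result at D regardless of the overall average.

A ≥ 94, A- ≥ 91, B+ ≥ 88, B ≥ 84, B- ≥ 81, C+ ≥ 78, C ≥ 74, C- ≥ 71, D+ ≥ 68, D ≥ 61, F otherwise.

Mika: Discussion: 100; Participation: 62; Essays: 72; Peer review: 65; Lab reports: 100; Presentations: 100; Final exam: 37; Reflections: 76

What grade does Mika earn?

Final exam score 37 < 55: minimum not met.
Weighted total:
  Discussion 100 × 0.11 = 11
  Participation 62 × 0.16 = 9.92
  Essays 72 × 0.12 = 8.64
  Peer review 65 × 0.1 = 6.5
  Lab reports 100 × 0.05 = 5
  Presentations 100 × 0.05 = 5
  Final exam 37 × 0.36 = 13.32
  Reflections 76 × 0.05 = 3.8
Sum = 63.18
63.18 would be D; cap at D applies → D.

D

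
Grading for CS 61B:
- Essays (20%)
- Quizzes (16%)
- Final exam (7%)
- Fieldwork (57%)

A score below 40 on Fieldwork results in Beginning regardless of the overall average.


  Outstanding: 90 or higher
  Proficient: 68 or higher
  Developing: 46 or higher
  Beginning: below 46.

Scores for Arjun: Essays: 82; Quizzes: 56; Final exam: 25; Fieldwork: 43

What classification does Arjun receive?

Developing

Fieldwork score 43 ≥ 40: minimum met.
Weighted total:
  Essays 82 × 0.2 = 16.4
  Quizzes 56 × 0.16 = 8.96
  Final exam 25 × 0.07 = 1.75
  Fieldwork 43 × 0.57 = 24.51
Sum = 51.62
51.62 is ≥ 46 and < 68 → Developing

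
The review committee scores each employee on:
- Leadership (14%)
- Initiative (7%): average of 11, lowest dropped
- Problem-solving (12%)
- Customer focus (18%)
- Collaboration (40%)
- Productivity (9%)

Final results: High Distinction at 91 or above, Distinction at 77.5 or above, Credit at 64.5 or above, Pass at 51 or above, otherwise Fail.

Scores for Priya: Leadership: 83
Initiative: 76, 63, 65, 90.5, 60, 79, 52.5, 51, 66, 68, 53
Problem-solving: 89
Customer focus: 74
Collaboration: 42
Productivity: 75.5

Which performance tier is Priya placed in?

Initiative: drop 51 → average of remaining 10 = 673/10 = 67.3
Weighted total:
  Leadership 83 × 0.14 = 11.62
  Initiative 67.3 × 0.07 = 4.711
  Problem-solving 89 × 0.12 = 10.68
  Customer focus 74 × 0.18 = 13.32
  Collaboration 42 × 0.4 = 16.8
  Productivity 75.5 × 0.09 = 6.795
Sum = 63.926
63.926 is ≥ 51 and < 64.5 → Pass

Pass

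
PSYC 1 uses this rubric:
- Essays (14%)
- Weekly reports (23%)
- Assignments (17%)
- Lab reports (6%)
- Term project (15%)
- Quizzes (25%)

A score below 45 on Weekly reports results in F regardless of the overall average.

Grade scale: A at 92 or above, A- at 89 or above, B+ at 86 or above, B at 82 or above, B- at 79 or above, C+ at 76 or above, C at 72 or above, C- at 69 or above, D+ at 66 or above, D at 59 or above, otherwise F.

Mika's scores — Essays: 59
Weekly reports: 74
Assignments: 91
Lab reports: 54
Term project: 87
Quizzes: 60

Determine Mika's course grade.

C

Weekly reports score 74 ≥ 45: minimum met.
Weighted total:
  Essays 59 × 0.14 = 8.26
  Weekly reports 74 × 0.23 = 17.02
  Assignments 91 × 0.17 = 15.47
  Lab reports 54 × 0.06 = 3.24
  Term project 87 × 0.15 = 13.05
  Quizzes 60 × 0.25 = 15
Sum = 72.04
72.04 is ≥ 72 and < 76 → C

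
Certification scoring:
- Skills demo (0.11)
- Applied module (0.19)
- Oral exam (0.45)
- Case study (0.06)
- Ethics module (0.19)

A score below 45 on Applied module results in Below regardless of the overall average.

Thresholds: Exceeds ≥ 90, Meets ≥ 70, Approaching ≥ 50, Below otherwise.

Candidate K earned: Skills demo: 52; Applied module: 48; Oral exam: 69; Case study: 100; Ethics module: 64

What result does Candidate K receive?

Applied module score 48 ≥ 45: minimum met.
Weighted total:
  Skills demo 52 × 0.11 = 5.72
  Applied module 48 × 0.19 = 9.12
  Oral exam 69 × 0.45 = 31.05
  Case study 100 × 0.06 = 6
  Ethics module 64 × 0.19 = 12.16
Sum = 64.05
64.05 is ≥ 50 and < 70 → Approaching

Approaching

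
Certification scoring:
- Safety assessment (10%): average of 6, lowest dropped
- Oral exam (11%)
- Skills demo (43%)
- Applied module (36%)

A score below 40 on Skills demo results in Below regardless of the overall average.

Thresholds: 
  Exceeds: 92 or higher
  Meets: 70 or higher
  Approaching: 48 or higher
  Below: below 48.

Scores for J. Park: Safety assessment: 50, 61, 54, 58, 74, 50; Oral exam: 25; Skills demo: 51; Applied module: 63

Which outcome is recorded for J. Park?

Approaching

Safety assessment: drop 50 → average of remaining 5 = 297/5 = 59.4
Skills demo score 51 ≥ 40: minimum met.
Weighted total:
  Safety assessment 59.4 × 0.1 = 5.94
  Oral exam 25 × 0.11 = 2.75
  Skills demo 51 × 0.43 = 21.93
  Applied module 63 × 0.36 = 22.68
Sum = 53.3
53.3 is ≥ 48 and < 70 → Approaching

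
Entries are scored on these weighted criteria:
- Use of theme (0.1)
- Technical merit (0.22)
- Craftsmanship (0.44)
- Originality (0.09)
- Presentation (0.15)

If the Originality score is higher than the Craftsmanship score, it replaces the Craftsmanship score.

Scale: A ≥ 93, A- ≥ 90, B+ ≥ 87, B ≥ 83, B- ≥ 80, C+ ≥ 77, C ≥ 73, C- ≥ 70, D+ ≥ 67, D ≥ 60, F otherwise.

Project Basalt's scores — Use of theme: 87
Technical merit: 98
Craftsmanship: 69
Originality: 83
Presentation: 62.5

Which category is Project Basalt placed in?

B

Originality (83) > Craftsmanship (69), so Craftsmanship counts as 83.
Weighted total:
  Use of theme 87 × 0.1 = 8.7
  Technical merit 98 × 0.22 = 21.56
  Craftsmanship 83 × 0.44 = 36.52
  Originality 83 × 0.09 = 7.47
  Presentation 62.5 × 0.15 = 9.375
Sum = 83.625
83.625 is ≥ 83 and < 87 → B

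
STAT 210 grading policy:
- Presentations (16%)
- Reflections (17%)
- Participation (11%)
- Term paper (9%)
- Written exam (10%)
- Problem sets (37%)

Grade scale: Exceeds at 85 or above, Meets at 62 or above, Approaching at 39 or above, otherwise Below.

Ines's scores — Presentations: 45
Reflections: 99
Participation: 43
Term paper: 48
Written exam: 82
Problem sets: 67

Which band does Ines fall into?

Weighted total:
  Presentations 45 × 0.16 = 7.2
  Reflections 99 × 0.17 = 16.83
  Participation 43 × 0.11 = 4.73
  Term paper 48 × 0.09 = 4.32
  Written exam 82 × 0.1 = 8.2
  Problem sets 67 × 0.37 = 24.79
Sum = 66.07
66.07 is ≥ 62 and < 85 → Meets

Meets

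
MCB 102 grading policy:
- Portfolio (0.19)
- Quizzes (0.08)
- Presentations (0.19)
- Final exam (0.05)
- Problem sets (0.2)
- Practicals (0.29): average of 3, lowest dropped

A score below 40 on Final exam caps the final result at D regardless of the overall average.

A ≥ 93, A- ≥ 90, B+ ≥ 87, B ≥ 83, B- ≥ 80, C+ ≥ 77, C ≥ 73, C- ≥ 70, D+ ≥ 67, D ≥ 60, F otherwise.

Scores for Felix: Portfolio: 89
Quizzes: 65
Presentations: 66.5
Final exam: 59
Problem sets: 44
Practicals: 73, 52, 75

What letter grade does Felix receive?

Practicals: drop 52 → average of remaining 2 = 148/2 = 74
Final exam score 59 ≥ 40: minimum met.
Weighted total:
  Portfolio 89 × 0.19 = 16.91
  Quizzes 65 × 0.08 = 5.2
  Presentations 66.5 × 0.19 = 12.635
  Final exam 59 × 0.05 = 2.95
  Problem sets 44 × 0.2 = 8.8
  Practicals 74 × 0.29 = 21.46
Sum = 67.955
67.955 is ≥ 67 and < 70 → D+

D+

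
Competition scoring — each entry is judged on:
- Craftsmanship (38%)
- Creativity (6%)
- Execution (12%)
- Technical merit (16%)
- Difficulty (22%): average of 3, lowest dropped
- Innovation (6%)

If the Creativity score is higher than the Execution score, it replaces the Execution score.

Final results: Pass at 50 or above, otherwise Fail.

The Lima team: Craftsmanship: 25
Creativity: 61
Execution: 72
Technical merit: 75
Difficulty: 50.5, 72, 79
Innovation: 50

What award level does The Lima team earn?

Pass

Difficulty: drop 50.5 → average of remaining 2 = 151/2 = 75.5
Creativity (61) ≤ Execution (72), so Execution stays at 72.
Weighted total:
  Craftsmanship 25 × 0.38 = 9.5
  Creativity 61 × 0.06 = 3.66
  Execution 72 × 0.12 = 8.64
  Technical merit 75 × 0.16 = 12
  Difficulty 75.5 × 0.22 = 16.61
  Innovation 50 × 0.06 = 3
Sum = 53.41
53.41 ≥ 50 → Pass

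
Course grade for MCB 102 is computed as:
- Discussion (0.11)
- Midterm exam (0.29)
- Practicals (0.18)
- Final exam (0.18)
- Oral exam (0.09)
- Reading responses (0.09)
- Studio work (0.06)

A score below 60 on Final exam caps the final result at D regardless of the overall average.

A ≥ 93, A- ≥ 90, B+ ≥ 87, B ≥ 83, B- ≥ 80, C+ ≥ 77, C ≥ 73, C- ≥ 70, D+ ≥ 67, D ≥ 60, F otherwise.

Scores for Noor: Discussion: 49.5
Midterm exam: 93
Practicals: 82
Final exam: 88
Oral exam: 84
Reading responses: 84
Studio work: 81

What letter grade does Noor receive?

Final exam score 88 ≥ 60: minimum met.
Weighted total:
  Discussion 49.5 × 0.11 = 5.445
  Midterm exam 93 × 0.29 = 26.97
  Practicals 82 × 0.18 = 14.76
  Final exam 88 × 0.18 = 15.84
  Oral exam 84 × 0.09 = 7.56
  Reading responses 84 × 0.09 = 7.56
  Studio work 81 × 0.06 = 4.86
Sum = 82.995
82.995 is ≥ 80 and < 83 → B-

B-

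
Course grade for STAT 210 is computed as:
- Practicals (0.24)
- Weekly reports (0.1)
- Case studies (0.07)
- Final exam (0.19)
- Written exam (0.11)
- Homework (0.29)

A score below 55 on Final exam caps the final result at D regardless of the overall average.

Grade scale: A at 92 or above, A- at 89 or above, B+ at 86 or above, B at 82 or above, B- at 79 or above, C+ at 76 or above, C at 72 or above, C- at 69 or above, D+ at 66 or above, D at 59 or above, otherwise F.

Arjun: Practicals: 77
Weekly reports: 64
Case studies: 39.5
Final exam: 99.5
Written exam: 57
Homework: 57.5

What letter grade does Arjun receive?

Final exam score 99.5 ≥ 55: minimum met.
Weighted total:
  Practicals 77 × 0.24 = 18.48
  Weekly reports 64 × 0.1 = 6.4
  Case studies 39.5 × 0.07 = 2.765
  Final exam 99.5 × 0.19 = 18.905
  Written exam 57 × 0.11 = 6.27
  Homework 57.5 × 0.29 = 16.675
Sum = 69.495
69.495 is ≥ 69 and < 72 → C-

C-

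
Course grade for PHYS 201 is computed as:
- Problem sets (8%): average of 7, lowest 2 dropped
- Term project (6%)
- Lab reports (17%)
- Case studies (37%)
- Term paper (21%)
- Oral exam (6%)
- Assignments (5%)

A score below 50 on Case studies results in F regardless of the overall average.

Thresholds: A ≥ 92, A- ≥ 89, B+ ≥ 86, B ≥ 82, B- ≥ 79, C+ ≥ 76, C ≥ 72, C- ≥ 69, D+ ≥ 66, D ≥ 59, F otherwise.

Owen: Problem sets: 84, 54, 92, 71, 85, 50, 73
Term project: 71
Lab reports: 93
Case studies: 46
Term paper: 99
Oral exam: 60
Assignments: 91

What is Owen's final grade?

Problem sets: drop 50, 54 → average of remaining 5 = 405/5 = 81
Case studies score 46 < 50: minimum not met.
Weighted total:
  Problem sets 81 × 0.08 = 6.48
  Term project 71 × 0.06 = 4.26
  Lab reports 93 × 0.17 = 15.81
  Case studies 46 × 0.37 = 17.02
  Term paper 99 × 0.21 = 20.79
  Oral exam 60 × 0.06 = 3.6
  Assignments 91 × 0.05 = 4.55
Sum = 72.51
Because the Case studies minimum was not met, the result is F.

F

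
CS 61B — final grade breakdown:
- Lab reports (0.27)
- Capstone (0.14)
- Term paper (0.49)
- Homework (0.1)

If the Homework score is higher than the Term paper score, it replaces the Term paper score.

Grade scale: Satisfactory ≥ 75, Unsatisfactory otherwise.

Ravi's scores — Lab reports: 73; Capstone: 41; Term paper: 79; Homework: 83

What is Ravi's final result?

Unsatisfactory

Homework (83) > Term paper (79), so Term paper counts as 83.
Weighted total:
  Lab reports 73 × 0.27 = 19.71
  Capstone 41 × 0.14 = 5.74
  Term paper 83 × 0.49 = 40.67
  Homework 83 × 0.1 = 8.3
Sum = 74.42
74.42 < 75 → Unsatisfactory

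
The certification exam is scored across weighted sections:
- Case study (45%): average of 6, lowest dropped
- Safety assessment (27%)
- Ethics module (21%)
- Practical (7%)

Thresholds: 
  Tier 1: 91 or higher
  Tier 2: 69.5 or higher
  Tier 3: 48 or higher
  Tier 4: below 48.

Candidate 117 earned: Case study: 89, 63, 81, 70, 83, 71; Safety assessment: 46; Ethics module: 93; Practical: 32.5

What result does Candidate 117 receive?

Case study: drop 63 → average of remaining 5 = 394/5 = 78.8
Weighted total:
  Case study 78.8 × 0.45 = 35.46
  Safety assessment 46 × 0.27 = 12.42
  Ethics module 93 × 0.21 = 19.53
  Practical 32.5 × 0.07 = 2.275
Sum = 69.685
69.685 is ≥ 69.5 and < 91 → Tier 2

Tier 2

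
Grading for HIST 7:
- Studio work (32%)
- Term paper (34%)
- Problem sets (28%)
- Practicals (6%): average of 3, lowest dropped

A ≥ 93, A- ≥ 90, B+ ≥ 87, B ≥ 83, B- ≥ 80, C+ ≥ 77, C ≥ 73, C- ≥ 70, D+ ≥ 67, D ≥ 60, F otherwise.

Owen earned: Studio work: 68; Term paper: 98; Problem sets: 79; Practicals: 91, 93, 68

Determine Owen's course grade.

B-

Practicals: drop 68 → average of remaining 2 = 184/2 = 92
Weighted total:
  Studio work 68 × 0.32 = 21.76
  Term paper 98 × 0.34 = 33.32
  Problem sets 79 × 0.28 = 22.12
  Practicals 92 × 0.06 = 5.52
Sum = 82.72
82.72 is ≥ 80 and < 83 → B-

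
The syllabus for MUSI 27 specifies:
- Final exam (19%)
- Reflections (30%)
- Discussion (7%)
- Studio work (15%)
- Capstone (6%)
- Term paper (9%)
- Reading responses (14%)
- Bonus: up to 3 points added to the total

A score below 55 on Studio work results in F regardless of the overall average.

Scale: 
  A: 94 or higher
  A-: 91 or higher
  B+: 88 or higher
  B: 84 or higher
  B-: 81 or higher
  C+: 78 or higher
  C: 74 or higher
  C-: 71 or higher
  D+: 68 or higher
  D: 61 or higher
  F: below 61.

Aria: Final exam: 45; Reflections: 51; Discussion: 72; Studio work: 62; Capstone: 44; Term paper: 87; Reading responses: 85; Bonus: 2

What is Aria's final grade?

Studio work score 62 ≥ 55: minimum met.
Weighted total:
  Final exam 45 × 0.19 = 8.55
  Reflections 51 × 0.3 = 15.3
  Discussion 72 × 0.07 = 5.04
  Studio work 62 × 0.15 = 9.3
  Capstone 44 × 0.06 = 2.64
  Term paper 87 × 0.09 = 7.83
  Reading responses 85 × 0.14 = 11.9
Sum = 60.56
Bonus: 60.56 + 2 = 62.56
62.56 is ≥ 61 and < 68 → D

D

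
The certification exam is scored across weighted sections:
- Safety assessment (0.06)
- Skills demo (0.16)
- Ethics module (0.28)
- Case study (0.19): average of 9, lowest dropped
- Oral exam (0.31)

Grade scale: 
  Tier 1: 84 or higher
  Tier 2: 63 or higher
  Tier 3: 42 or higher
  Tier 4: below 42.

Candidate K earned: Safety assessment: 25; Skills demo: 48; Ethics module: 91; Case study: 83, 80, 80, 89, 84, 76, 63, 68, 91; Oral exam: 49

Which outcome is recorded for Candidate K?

Case study: drop 63 → average of remaining 8 = 651/8 = 81.375
Weighted total:
  Safety assessment 25 × 0.06 = 1.5
  Skills demo 48 × 0.16 = 7.68
  Ethics module 91 × 0.28 = 25.48
  Case study 81.375 × 0.19 = 15.46125
  Oral exam 49 × 0.31 = 15.19
Sum = 65.31125
65.31125 is ≥ 63 and < 84 → Tier 2

Tier 2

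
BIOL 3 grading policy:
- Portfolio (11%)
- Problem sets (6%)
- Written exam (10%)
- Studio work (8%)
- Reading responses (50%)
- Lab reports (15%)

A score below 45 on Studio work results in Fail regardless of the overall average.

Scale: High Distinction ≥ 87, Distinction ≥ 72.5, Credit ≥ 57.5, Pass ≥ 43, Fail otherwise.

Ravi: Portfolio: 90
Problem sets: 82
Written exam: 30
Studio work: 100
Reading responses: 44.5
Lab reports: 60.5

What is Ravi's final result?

Studio work score 100 ≥ 45: minimum met.
Weighted total:
  Portfolio 90 × 0.11 = 9.9
  Problem sets 82 × 0.06 = 4.92
  Written exam 30 × 0.1 = 3
  Studio work 100 × 0.08 = 8
  Reading responses 44.5 × 0.5 = 22.25
  Lab reports 60.5 × 0.15 = 9.075
Sum = 57.145
57.145 is ≥ 43 and < 57.5 → Pass

Pass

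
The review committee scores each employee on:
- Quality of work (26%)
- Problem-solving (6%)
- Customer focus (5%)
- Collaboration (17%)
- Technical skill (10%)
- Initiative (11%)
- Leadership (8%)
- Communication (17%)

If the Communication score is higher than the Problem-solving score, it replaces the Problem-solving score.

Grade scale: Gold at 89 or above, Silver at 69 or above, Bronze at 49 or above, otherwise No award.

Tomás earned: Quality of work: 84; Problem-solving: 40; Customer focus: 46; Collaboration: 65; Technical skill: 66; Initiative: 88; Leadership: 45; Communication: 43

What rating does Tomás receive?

Bronze

Communication (43) > Problem-solving (40), so Problem-solving counts as 43.
Weighted total:
  Quality of work 84 × 0.26 = 21.84
  Problem-solving 43 × 0.06 = 2.58
  Customer focus 46 × 0.05 = 2.3
  Collaboration 65 × 0.17 = 11.05
  Technical skill 66 × 0.1 = 6.6
  Initiative 88 × 0.11 = 9.68
  Leadership 45 × 0.08 = 3.6
  Communication 43 × 0.17 = 7.31
Sum = 64.96
64.96 is ≥ 49 and < 69 → Bronze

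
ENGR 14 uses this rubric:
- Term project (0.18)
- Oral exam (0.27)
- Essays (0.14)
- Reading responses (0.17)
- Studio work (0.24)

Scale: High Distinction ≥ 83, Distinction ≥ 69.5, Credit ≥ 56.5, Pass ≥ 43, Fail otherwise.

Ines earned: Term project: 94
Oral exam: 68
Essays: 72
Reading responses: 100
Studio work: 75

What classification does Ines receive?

Weighted total:
  Term project 94 × 0.18 = 16.92
  Oral exam 68 × 0.27 = 18.36
  Essays 72 × 0.14 = 10.08
  Reading responses 100 × 0.17 = 17
  Studio work 75 × 0.24 = 18
Sum = 80.36
80.36 is ≥ 69.5 and < 83 → Distinction

Distinction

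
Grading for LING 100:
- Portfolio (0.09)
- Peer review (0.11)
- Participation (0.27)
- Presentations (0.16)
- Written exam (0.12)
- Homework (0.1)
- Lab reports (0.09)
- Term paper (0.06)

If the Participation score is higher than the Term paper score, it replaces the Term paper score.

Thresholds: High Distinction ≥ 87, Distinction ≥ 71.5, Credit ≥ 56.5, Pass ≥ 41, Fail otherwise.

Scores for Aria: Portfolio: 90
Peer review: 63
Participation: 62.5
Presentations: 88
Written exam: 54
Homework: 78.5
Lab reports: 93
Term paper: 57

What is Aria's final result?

Participation (62.5) > Term paper (57), so Term paper counts as 62.5.
Weighted total:
  Portfolio 90 × 0.09 = 8.1
  Peer review 63 × 0.11 = 6.93
  Participation 62.5 × 0.27 = 16.875
  Presentations 88 × 0.16 = 14.08
  Written exam 54 × 0.12 = 6.48
  Homework 78.5 × 0.1 = 7.85
  Lab reports 93 × 0.09 = 8.37
  Term paper 62.5 × 0.06 = 3.75
Sum = 72.435
72.435 is ≥ 71.5 and < 87 → Distinction

Distinction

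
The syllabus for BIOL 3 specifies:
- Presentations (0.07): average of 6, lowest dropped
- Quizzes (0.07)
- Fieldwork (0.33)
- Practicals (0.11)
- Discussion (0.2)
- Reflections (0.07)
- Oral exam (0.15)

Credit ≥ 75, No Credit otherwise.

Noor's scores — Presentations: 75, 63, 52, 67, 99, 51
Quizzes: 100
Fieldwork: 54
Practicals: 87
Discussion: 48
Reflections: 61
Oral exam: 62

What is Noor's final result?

No Credit

Presentations: drop 51 → average of remaining 5 = 356/5 = 71.2
Weighted total:
  Presentations 71.2 × 0.07 = 4.984
  Quizzes 100 × 0.07 = 7
  Fieldwork 54 × 0.33 = 17.82
  Practicals 87 × 0.11 = 9.57
  Discussion 48 × 0.2 = 9.6
  Reflections 61 × 0.07 = 4.27
  Oral exam 62 × 0.15 = 9.3
Sum = 62.544
62.544 < 75 → No Credit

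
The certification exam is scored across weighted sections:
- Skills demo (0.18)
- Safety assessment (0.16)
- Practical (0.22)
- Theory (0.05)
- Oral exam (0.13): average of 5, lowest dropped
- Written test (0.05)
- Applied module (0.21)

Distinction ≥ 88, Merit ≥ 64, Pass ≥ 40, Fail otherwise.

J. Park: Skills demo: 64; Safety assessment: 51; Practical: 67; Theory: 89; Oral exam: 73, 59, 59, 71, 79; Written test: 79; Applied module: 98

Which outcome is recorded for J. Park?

Oral exam: drop 59 → average of remaining 4 = 282/4 = 70.5
Weighted total:
  Skills demo 64 × 0.18 = 11.52
  Safety assessment 51 × 0.16 = 8.16
  Practical 67 × 0.22 = 14.74
  Theory 89 × 0.05 = 4.45
  Oral exam 70.5 × 0.13 = 9.165
  Written test 79 × 0.05 = 3.95
  Applied module 98 × 0.21 = 20.58
Sum = 72.565
72.565 is ≥ 64 and < 88 → Merit

Merit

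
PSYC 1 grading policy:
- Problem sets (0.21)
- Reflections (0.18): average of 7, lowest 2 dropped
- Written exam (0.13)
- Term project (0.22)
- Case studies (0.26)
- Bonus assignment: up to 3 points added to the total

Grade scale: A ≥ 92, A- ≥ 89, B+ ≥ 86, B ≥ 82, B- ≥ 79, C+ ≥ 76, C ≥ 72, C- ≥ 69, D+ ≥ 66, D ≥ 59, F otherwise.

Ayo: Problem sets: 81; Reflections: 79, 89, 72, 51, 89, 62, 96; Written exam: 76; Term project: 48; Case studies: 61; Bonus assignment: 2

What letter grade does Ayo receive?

Reflections: drop 51, 62 → average of remaining 5 = 425/5 = 85
Weighted total:
  Problem sets 81 × 0.21 = 17.01
  Reflections 85 × 0.18 = 15.3
  Written exam 76 × 0.13 = 9.88
  Term project 48 × 0.22 = 10.56
  Case studies 61 × 0.26 = 15.86
Sum = 68.61
Bonus assignment: 68.61 + 2 = 70.61
70.61 is ≥ 69 and < 72 → C-

C-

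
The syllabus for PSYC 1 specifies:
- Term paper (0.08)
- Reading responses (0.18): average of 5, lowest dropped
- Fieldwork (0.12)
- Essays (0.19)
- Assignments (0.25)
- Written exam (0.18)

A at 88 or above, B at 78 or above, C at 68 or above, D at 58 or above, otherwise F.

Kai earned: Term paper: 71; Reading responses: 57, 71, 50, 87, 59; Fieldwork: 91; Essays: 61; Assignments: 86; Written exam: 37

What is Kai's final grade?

C

Reading responses: drop 50 → average of remaining 4 = 274/4 = 68.5
Weighted total:
  Term paper 71 × 0.08 = 5.68
  Reading responses 68.5 × 0.18 = 12.33
  Fieldwork 91 × 0.12 = 10.92
  Essays 61 × 0.19 = 11.59
  Assignments 86 × 0.25 = 21.5
  Written exam 37 × 0.18 = 6.66
Sum = 68.68
68.68 is ≥ 68 and < 78 → C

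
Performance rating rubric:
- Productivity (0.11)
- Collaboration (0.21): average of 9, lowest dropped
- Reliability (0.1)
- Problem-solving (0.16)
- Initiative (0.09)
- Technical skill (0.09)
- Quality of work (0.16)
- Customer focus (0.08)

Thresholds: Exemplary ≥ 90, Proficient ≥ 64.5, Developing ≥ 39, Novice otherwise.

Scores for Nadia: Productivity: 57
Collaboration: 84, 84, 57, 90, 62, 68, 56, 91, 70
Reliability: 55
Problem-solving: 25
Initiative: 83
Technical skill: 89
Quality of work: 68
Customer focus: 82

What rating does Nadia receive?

Proficient

Collaboration: drop 56 → average of remaining 8 = 606/8 = 75.75
Weighted total:
  Productivity 57 × 0.11 = 6.27
  Collaboration 75.75 × 0.21 = 15.9075
  Reliability 55 × 0.1 = 5.5
  Problem-solving 25 × 0.16 = 4
  Initiative 83 × 0.09 = 7.47
  Technical skill 89 × 0.09 = 8.01
  Quality of work 68 × 0.16 = 10.88
  Customer focus 82 × 0.08 = 6.56
Sum = 64.5975
64.5975 is ≥ 64.5 and < 90 → Proficient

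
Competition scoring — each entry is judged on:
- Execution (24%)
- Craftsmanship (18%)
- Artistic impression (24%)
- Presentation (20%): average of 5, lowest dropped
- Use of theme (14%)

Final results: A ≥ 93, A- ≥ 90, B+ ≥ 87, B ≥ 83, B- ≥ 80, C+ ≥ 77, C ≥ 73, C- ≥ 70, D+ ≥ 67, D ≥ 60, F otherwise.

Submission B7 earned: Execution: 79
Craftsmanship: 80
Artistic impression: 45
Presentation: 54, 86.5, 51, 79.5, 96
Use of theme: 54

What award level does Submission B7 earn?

D+

Presentation: drop 51 → average of remaining 4 = 316/4 = 79
Weighted total:
  Execution 79 × 0.24 = 18.96
  Craftsmanship 80 × 0.18 = 14.4
  Artistic impression 45 × 0.24 = 10.8
  Presentation 79 × 0.2 = 15.8
  Use of theme 54 × 0.14 = 7.56
Sum = 67.52
67.52 is ≥ 67 and < 70 → D+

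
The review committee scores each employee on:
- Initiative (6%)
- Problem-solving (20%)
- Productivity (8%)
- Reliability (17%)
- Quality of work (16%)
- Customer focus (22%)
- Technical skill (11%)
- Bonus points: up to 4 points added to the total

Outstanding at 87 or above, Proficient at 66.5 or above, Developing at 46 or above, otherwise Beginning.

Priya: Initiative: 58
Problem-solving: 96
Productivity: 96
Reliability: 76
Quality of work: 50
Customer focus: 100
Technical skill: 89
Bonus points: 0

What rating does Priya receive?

Weighted total:
  Initiative 58 × 0.06 = 3.48
  Problem-solving 96 × 0.2 = 19.2
  Productivity 96 × 0.08 = 7.68
  Reliability 76 × 0.17 = 12.92
  Quality of work 50 × 0.16 = 8
  Customer focus 100 × 0.22 = 22
  Technical skill 89 × 0.11 = 9.79
Sum = 83.07
Bonus points: 83.07 + 0 = 83.07
83.07 is ≥ 66.5 and < 87 → Proficient

Proficient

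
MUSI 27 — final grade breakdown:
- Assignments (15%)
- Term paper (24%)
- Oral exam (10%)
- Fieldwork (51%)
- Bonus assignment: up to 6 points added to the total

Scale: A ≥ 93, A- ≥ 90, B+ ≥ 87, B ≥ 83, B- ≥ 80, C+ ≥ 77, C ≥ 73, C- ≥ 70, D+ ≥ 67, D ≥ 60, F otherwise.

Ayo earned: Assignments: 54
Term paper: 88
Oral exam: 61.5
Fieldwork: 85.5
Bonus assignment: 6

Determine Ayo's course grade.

B

Weighted total:
  Assignments 54 × 0.15 = 8.1
  Term paper 88 × 0.24 = 21.12
  Oral exam 61.5 × 0.1 = 6.15
  Fieldwork 85.5 × 0.51 = 43.605
Sum = 78.975
Bonus assignment: 78.975 + 6 = 84.975
84.975 is ≥ 83 and < 87 → B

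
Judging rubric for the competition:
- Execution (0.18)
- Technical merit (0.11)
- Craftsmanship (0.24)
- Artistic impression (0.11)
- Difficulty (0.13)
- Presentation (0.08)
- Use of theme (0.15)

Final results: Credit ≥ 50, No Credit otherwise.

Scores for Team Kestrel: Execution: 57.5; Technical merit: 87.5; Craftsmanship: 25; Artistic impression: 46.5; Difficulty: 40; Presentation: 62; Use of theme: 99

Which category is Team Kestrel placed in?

Weighted total:
  Execution 57.5 × 0.18 = 10.35
  Technical merit 87.5 × 0.11 = 9.625
  Craftsmanship 25 × 0.24 = 6
  Artistic impression 46.5 × 0.11 = 5.115
  Difficulty 40 × 0.13 = 5.2
  Presentation 62 × 0.08 = 4.96
  Use of theme 99 × 0.15 = 14.85
Sum = 56.1
56.1 ≥ 50 → Credit

Credit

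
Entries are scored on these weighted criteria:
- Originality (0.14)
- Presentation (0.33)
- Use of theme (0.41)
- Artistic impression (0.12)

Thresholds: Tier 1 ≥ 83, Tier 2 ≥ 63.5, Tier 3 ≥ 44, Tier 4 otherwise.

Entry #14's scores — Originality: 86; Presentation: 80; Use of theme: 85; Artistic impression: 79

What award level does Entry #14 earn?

Tier 2

Weighted total:
  Originality 86 × 0.14 = 12.04
  Presentation 80 × 0.33 = 26.4
  Use of theme 85 × 0.41 = 34.85
  Artistic impression 79 × 0.12 = 9.48
Sum = 82.77
82.77 is ≥ 63.5 and < 83 → Tier 2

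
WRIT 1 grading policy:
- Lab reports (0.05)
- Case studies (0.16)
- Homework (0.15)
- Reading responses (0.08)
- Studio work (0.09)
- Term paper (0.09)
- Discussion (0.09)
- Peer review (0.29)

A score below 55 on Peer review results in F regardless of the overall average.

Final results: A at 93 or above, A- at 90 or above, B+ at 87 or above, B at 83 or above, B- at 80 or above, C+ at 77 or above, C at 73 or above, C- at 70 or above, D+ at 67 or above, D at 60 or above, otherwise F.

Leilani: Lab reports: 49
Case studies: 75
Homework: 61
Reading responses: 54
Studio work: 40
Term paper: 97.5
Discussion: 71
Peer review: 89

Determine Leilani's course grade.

C-

Peer review score 89 ≥ 55: minimum met.
Weighted total:
  Lab reports 49 × 0.05 = 2.45
  Case studies 75 × 0.16 = 12
  Homework 61 × 0.15 = 9.15
  Reading responses 54 × 0.08 = 4.32
  Studio work 40 × 0.09 = 3.6
  Term paper 97.5 × 0.09 = 8.775
  Discussion 71 × 0.09 = 6.39
  Peer review 89 × 0.29 = 25.81
Sum = 72.495
72.495 is ≥ 70 and < 73 → C-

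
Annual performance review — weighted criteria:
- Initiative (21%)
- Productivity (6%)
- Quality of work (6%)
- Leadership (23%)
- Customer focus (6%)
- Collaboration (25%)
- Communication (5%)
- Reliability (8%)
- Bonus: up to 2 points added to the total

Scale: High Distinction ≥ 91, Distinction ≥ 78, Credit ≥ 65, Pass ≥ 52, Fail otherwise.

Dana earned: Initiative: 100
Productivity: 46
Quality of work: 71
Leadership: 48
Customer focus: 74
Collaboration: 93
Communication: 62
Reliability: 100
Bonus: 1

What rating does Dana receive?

Distinction

Weighted total:
  Initiative 100 × 0.21 = 21
  Productivity 46 × 0.06 = 2.76
  Quality of work 71 × 0.06 = 4.26
  Leadership 48 × 0.23 = 11.04
  Customer focus 74 × 0.06 = 4.44
  Collaboration 93 × 0.25 = 23.25
  Communication 62 × 0.05 = 3.1
  Reliability 100 × 0.08 = 8
Sum = 77.85
Bonus: 77.85 + 1 = 78.85
78.85 is ≥ 78 and < 91 → Distinction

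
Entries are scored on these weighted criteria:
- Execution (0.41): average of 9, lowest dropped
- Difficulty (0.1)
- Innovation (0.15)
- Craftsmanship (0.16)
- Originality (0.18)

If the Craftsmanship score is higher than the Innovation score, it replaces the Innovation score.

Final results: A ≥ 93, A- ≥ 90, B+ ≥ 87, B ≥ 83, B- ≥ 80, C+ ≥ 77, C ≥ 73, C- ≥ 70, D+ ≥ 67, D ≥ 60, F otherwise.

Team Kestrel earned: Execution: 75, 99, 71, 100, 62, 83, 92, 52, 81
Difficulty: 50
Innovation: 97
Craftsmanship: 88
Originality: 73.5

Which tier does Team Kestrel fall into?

B-

Execution: drop 52 → average of remaining 8 = 663/8 = 82.875
Craftsmanship (88) ≤ Innovation (97), so Innovation stays at 97.
Weighted total:
  Execution 82.875 × 0.41 = 33.97875
  Difficulty 50 × 0.1 = 5
  Innovation 97 × 0.15 = 14.55
  Craftsmanship 88 × 0.16 = 14.08
  Originality 73.5 × 0.18 = 13.23
Sum = 80.83875
80.83875 is ≥ 80 and < 83 → B-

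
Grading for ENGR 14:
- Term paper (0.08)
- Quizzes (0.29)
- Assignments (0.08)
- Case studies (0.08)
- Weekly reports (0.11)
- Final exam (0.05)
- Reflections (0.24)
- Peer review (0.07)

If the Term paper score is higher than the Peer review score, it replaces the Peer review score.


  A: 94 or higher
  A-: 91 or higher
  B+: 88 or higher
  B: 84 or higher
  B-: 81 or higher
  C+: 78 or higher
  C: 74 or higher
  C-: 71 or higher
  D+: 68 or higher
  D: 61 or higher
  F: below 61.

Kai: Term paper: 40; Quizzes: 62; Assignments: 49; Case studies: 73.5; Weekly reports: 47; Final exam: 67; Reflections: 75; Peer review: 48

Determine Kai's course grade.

F

Term paper (40) ≤ Peer review (48), so Peer review stays at 48.
Weighted total:
  Term paper 40 × 0.08 = 3.2
  Quizzes 62 × 0.29 = 17.98
  Assignments 49 × 0.08 = 3.92
  Case studies 73.5 × 0.08 = 5.88
  Weekly reports 47 × 0.11 = 5.17
  Final exam 67 × 0.05 = 3.35
  Reflections 75 × 0.24 = 18
  Peer review 48 × 0.07 = 3.36
Sum = 60.86
60.86 < 61 → F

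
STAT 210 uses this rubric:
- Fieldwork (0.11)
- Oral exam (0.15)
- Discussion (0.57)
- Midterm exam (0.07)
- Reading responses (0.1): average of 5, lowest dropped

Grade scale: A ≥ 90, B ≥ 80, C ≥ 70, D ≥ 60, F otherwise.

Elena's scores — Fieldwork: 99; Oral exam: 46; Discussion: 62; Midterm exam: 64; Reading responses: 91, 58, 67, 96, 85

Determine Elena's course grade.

Reading responses: drop 58 → average of remaining 4 = 339/4 = 84.75
Weighted total:
  Fieldwork 99 × 0.11 = 10.89
  Oral exam 46 × 0.15 = 6.9
  Discussion 62 × 0.57 = 35.34
  Midterm exam 64 × 0.07 = 4.48
  Reading responses 84.75 × 0.1 = 8.475
Sum = 66.085
66.085 is ≥ 60 and < 70 → D

D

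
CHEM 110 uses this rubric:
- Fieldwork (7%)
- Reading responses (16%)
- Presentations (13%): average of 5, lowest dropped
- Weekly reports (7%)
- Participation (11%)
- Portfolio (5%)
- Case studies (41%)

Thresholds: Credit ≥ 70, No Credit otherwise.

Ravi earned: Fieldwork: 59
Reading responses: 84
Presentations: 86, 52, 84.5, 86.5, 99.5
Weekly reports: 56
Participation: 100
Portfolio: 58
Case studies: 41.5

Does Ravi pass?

No Credit

Presentations: drop 52 → average of remaining 4 = 356.5/4 = 89.125
Weighted total:
  Fieldwork 59 × 0.07 = 4.13
  Reading responses 84 × 0.16 = 13.44
  Presentations 89.125 × 0.13 = 11.58625
  Weekly reports 56 × 0.07 = 3.92
  Participation 100 × 0.11 = 11
  Portfolio 58 × 0.05 = 2.9
  Case studies 41.5 × 0.41 = 17.015
Sum = 63.99125
63.99125 < 70 → No Credit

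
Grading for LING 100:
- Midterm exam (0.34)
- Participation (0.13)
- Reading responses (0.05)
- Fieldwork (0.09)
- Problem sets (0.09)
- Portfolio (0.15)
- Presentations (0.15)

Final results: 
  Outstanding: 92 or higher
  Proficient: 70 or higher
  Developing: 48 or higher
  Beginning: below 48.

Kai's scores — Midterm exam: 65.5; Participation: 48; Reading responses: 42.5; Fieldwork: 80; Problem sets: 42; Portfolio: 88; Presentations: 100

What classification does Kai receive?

Weighted total:
  Midterm exam 65.5 × 0.34 = 22.27
  Participation 48 × 0.13 = 6.24
  Reading responses 42.5 × 0.05 = 2.125
  Fieldwork 80 × 0.09 = 7.2
  Problem sets 42 × 0.09 = 3.78
  Portfolio 88 × 0.15 = 13.2
  Presentations 100 × 0.15 = 15
Sum = 69.815
69.815 is ≥ 48 and < 70 → Developing

Developing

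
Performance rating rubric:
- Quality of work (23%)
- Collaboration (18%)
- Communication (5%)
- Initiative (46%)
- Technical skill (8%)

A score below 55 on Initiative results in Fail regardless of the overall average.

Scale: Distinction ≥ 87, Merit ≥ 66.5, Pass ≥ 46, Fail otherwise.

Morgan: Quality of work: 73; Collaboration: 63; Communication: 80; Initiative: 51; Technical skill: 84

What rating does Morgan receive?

Fail

Initiative score 51 < 55: minimum not met.
Weighted total:
  Quality of work 73 × 0.23 = 16.79
  Collaboration 63 × 0.18 = 11.34
  Communication 80 × 0.05 = 4
  Initiative 51 × 0.46 = 23.46
  Technical skill 84 × 0.08 = 6.72
Sum = 62.31
Because the Initiative minimum was not met, the result is Fail.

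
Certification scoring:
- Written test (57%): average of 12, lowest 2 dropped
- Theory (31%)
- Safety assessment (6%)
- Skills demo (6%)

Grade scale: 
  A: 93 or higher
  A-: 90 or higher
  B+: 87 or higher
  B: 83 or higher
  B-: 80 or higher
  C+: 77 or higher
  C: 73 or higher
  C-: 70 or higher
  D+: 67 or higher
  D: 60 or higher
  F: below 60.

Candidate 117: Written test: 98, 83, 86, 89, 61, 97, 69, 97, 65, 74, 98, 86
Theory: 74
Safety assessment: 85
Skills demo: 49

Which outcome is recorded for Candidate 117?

B-

Written test: drop 61, 65 → average of remaining 10 = 877/10 = 87.7
Weighted total:
  Written test 87.7 × 0.57 = 49.989
  Theory 74 × 0.31 = 22.94
  Safety assessment 85 × 0.06 = 5.1
  Skills demo 49 × 0.06 = 2.94
Sum = 80.969
80.969 is ≥ 80 and < 83 → B-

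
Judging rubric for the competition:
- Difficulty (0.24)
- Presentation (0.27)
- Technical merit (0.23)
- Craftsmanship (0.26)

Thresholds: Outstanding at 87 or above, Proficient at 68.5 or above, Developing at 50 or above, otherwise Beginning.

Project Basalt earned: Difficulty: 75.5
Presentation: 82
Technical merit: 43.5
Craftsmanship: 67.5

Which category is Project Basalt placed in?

Developing

Weighted total:
  Difficulty 75.5 × 0.24 = 18.12
  Presentation 82 × 0.27 = 22.14
  Technical merit 43.5 × 0.23 = 10.005
  Craftsmanship 67.5 × 0.26 = 17.55
Sum = 67.815
67.815 is ≥ 50 and < 68.5 → Developing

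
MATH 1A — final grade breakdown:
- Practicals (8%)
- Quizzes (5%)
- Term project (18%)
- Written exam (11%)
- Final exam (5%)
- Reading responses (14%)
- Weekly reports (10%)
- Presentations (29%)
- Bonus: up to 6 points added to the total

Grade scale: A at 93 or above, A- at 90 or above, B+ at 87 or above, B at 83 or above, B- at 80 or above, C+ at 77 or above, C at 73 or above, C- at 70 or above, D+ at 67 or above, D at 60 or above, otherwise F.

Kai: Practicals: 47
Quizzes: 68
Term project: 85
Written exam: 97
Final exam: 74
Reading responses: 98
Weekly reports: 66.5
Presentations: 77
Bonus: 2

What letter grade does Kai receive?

Weighted total:
  Practicals 47 × 0.08 = 3.76
  Quizzes 68 × 0.05 = 3.4
  Term project 85 × 0.18 = 15.3
  Written exam 97 × 0.11 = 10.67
  Final exam 74 × 0.05 = 3.7
  Reading responses 98 × 0.14 = 13.72
  Weekly reports 66.5 × 0.1 = 6.65
  Presentations 77 × 0.29 = 22.33
Sum = 79.53
Bonus: 79.53 + 2 = 81.53
81.53 is ≥ 80 and < 83 → B-

B-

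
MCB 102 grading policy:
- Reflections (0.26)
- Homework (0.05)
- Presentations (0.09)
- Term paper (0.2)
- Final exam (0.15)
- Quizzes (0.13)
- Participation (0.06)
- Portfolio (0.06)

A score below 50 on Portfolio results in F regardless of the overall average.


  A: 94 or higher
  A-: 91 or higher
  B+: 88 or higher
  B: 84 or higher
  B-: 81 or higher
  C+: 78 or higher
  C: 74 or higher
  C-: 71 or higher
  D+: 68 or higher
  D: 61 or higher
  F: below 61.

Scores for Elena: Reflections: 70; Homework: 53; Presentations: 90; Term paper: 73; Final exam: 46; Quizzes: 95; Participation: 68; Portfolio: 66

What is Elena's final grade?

D+

Portfolio score 66 ≥ 50: minimum met.
Weighted total:
  Reflections 70 × 0.26 = 18.2
  Homework 53 × 0.05 = 2.65
  Presentations 90 × 0.09 = 8.1
  Term paper 73 × 0.2 = 14.6
  Final exam 46 × 0.15 = 6.9
  Quizzes 95 × 0.13 = 12.35
  Participation 68 × 0.06 = 4.08
  Portfolio 66 × 0.06 = 3.96
Sum = 70.84
70.84 is ≥ 68 and < 71 → D+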